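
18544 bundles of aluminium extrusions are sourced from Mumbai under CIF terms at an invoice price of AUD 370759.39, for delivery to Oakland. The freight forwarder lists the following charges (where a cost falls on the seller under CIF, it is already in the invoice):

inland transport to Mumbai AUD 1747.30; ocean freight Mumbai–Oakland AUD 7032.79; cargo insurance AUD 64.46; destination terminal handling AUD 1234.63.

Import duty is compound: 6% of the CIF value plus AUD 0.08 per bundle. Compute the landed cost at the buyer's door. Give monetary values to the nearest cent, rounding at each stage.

CIF: the seller pays costs through ocean freight and marine insurance to the destination port.
Already in the invoice (seller's account under CIF): inland to port, freight, insurance — exclude.
The CIF price already equals the CIF value: 370759.39
Ad valorem component: 370759.39 × 6% = 22245.56
Specific component: 18544 × 0.08 = 1483.52
Import duty = 22245.56 + 1483.52 = 23729.08
Buyer bears: destination terminal 1234.63 + duty 23729.08 = 24963.71
Landed cost = invoice 370759.39 + 24963.71 = 395723.10

Total landed cost: AUD 395723.10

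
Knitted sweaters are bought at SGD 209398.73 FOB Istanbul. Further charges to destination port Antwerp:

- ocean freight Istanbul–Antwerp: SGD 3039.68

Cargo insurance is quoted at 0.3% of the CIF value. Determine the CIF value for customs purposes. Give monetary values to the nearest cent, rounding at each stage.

Let C be the CIF value. C = FOB price + freight + 0.3% × C
C − 0.3% × C = 209398.73 + 3039.68
0.997 × C = 212438.41
C = 212438.41 / 0.997 = 213077.64
Insurance premium = 0.3% × 213077.64 = 639.23

CIF value: SGD 213077.64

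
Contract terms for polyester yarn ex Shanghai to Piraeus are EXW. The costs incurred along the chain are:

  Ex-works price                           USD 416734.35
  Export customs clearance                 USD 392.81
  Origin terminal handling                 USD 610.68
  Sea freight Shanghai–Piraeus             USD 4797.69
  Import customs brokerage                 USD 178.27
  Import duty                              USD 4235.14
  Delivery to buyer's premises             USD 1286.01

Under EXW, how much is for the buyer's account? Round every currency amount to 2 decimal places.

EXW: the seller makes goods available at their premises; the buyer bears all onward costs.
Seller's account: goods 416734.35 = 416734.35
Buyer's account: export clearance 392.81 + origin terminal 610.68 + freight 4797.69 + brokerage 178.27 + duty 4235.14 + delivery 1286.01 = 11500.60

Buyer's account: USD 11500.60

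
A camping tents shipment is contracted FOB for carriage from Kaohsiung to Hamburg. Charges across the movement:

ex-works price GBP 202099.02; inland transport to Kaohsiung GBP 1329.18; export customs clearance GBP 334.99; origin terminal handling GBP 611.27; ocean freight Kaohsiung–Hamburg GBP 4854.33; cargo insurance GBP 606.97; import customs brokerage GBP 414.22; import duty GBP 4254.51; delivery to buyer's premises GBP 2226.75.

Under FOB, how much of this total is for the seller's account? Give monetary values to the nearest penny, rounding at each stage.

Seller's account: GBP 204374.46

FOB: the seller bears costs until goods are on board at the origin port; the buyer bears freight, insurance and all costs thereafter.
Seller's account: goods 202099.02 + inland to port 1329.18 + export clearance 334.99 + origin terminal 611.27 = 204374.46
Buyer's account: freight 4854.33 + insurance 606.97 + brokerage 414.22 + duty 4254.51 + delivery 2226.75 = 12356.78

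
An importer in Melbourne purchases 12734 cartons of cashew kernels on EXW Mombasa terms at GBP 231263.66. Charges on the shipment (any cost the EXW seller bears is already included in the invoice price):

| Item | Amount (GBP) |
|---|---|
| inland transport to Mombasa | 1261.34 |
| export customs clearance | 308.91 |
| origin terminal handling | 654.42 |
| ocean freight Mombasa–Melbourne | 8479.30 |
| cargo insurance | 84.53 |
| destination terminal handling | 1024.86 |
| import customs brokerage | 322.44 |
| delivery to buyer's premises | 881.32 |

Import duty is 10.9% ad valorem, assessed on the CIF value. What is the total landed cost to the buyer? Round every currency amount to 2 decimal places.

EXW: the seller makes goods available at their premises; the buyer bears all onward costs.
CIF value = EXW price + inland to port + export clearance + origin terminal + freight + insurance = 231263.66 + 1261.34 + 308.91 + 654.42 + 8479.30 + 84.53 = 242052.16
Import duty = 242052.16 × 10.9% = 26383.69
Buyer bears: inland to port 1261.34 + export clearance 308.91 + origin terminal 654.42 + freight 8479.30 + insurance 84.53 + destination terminal 1024.86 + brokerage 322.44 + delivery 881.32 + duty 26383.69 = 39400.81
Landed cost = invoice 231263.66 + 39400.81 = 270664.47

Total landed cost: GBP 270664.47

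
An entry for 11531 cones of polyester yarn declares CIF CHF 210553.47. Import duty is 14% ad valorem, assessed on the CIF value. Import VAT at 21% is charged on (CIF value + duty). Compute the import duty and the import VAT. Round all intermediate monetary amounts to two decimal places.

Import duty = 210553.47 × 14% = 29477.49
VAT base = CIF + duty = 210553.47 + 29477.49 = 240030.96
Import VAT = 240030.96 × 21% = 50406.50

Import duty: CHF 29477.49; import VAT: CHF 50406.50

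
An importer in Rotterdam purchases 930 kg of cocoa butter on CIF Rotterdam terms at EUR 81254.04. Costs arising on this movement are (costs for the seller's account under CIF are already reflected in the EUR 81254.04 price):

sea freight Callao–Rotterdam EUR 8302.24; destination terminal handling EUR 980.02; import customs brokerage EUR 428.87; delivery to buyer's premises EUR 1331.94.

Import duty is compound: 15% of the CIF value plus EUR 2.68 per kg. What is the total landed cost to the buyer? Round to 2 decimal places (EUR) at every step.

Total landed cost: EUR 98675.38

CIF: the seller pays costs through ocean freight and marine insurance to the destination port.
Already in the invoice (seller's account under CIF): freight — exclude.
The CIF price already equals the CIF value: 81254.04
Ad valorem component: 81254.04 × 15% = 12188.11
Specific component: 930 × 2.68 = 2492.40
Import duty = 12188.11 + 2492.40 = 14680.51
Buyer bears: destination terminal 980.02 + brokerage 428.87 + delivery 1331.94 + duty 14680.51 = 17421.34
Landed cost = invoice 81254.04 + 17421.34 = 98675.38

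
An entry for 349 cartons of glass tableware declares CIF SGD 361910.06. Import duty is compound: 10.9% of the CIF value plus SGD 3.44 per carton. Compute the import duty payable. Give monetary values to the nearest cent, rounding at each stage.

Ad valorem component: 361910.06 × 10.9% = 39448.20
Specific component: 349 × 3.44 = 1200.56
Import duty = 39448.20 + 1200.56 = 40648.76

Import duty: SGD 40648.76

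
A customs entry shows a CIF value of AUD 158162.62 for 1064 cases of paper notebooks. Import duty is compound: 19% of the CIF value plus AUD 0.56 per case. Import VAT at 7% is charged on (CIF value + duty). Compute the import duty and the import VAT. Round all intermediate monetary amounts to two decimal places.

Ad valorem component: 158162.62 × 19% = 30050.90
Specific component: 1064 × 0.56 = 595.84
Import duty = 30050.90 + 595.84 = 30646.74
VAT base = CIF + duty = 158162.62 + 30646.74 = 188809.36
Import VAT = 188809.36 × 7% = 13216.66

Import duty: AUD 30646.74; import VAT: AUD 13216.66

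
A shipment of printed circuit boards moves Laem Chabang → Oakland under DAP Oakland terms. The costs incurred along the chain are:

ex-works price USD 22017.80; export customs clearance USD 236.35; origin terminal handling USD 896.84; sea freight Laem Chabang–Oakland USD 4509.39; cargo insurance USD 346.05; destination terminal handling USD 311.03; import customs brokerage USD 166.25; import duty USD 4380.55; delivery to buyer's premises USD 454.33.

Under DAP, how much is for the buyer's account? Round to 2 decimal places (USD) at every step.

Buyer's account: USD 4546.80

DAP: the seller bears all costs to the named destination except import duty and clearance.
Seller's account: goods 22017.80 + export clearance 236.35 + origin terminal 896.84 + freight 4509.39 + insurance 346.05 + destination terminal 311.03 + delivery 454.33 = 28771.79
Buyer's account: brokerage 166.25 + duty 4380.55 = 4546.80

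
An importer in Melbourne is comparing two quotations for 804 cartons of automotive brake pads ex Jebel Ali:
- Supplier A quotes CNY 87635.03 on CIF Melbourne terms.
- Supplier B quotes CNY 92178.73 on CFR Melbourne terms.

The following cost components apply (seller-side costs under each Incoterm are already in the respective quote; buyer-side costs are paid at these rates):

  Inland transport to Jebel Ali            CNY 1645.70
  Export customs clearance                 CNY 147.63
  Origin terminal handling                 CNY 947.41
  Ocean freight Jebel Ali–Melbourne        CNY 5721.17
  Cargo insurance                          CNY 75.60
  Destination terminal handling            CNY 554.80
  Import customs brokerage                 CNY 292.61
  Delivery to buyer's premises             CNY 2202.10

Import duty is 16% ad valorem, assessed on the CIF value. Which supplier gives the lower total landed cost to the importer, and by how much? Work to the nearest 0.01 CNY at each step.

Supplier A is cheaper by CNY 5358.39

Supplier A (CIF):
The CIF price already equals the CIF value: 87635.03
Import duty = 87635.03 × 16% = 14021.60
Buyer bears (A): 554.80 + 292.61 + 2202.10 = 3049.51
Landed cost (A) = invoice 87635.03 + 3049.51 + duty 14021.60 = 104706.14
Supplier B (CFR):
CIF value = CFR price + insurance = 92178.73 + 75.60 = 92254.33
Import duty = 92254.33 × 16% = 14760.69
Buyer bears (B): 75.60 + 554.80 + 292.61 + 2202.10 = 3125.11
Landed cost (B) = invoice 92178.73 + 3125.11 + duty 14760.69 = 110064.53
Difference = |104706.14 − 110064.53| = 5358.39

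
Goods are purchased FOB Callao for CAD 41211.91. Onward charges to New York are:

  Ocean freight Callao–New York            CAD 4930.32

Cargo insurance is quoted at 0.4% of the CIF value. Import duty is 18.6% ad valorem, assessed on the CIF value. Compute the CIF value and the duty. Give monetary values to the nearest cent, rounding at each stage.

CIF value: CAD 46327.54; import duty: CAD 8616.92

Let C be the CIF value. C = FOB price + freight + 0.4% × C
C − 0.4% × C = 41211.91 + 4930.32
0.996 × C = 46142.23
C = 46142.23 / 0.996 = 46327.54
Insurance premium = 0.4% × 46327.54 = 185.31
Import duty = 46327.54 × 18.6% = 8616.92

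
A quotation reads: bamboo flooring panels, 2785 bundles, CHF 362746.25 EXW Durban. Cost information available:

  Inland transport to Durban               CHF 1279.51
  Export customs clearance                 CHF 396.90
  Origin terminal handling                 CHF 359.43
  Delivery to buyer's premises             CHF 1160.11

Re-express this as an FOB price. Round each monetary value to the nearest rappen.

FOB price: CHF 364782.09

Not relevant to the conversion: delivery — on the buyer under both terms; not part of either seller's price.
From EXW to FOB, the seller additionally bears: inland to port, export clearance, origin terminal.
FOB price = 362746.25 + 1279.51 + 396.90 + 359.43 = 364782.09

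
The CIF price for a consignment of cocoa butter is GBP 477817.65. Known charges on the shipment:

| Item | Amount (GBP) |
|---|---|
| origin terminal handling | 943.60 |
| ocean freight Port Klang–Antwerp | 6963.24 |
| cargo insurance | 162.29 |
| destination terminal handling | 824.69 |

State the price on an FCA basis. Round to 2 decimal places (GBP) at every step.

Not relevant to the conversion: destination terminal — on the buyer under both terms; not part of either seller's price.
From CIF to FCA, the seller no longer bears: origin terminal, freight, insurance.
FCA price = 477817.65 − 943.60 − 6963.24 − 162.29 = 469748.52

FCA price: GBP 469748.52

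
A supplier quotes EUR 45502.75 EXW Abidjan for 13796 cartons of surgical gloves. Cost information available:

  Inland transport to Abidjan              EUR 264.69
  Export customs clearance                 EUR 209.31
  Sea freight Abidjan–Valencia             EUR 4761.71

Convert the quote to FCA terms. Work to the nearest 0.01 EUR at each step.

FCA price: EUR 45976.75

Not relevant to the conversion: freight — on the buyer under both terms; not part of either seller's price.
From EXW to FCA, the seller additionally bears: inland to port, export clearance.
FCA price = 45502.75 + 264.69 + 209.31 = 45976.75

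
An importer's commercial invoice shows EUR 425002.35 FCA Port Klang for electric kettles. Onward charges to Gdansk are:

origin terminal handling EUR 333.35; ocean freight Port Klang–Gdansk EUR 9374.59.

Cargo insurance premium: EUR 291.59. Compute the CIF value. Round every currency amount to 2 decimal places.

CIF = FCA price + pre-shipment costs + freight + insurance
CIF = 425002.35 + 333.35 + 9374.59 + 291.59 = 435001.88

CIF value: EUR 435001.88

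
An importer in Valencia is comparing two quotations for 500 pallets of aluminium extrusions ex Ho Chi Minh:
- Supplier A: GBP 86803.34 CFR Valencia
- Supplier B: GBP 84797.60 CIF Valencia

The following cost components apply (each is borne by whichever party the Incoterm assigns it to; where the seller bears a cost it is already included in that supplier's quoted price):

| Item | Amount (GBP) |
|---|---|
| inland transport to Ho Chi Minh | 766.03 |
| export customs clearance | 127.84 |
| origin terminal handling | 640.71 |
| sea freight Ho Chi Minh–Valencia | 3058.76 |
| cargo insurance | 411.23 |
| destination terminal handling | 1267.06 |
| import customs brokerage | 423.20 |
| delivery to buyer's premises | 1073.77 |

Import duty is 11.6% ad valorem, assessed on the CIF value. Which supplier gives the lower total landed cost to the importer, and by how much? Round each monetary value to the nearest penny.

Supplier B is cheaper by GBP 2697.34

Supplier A (CFR):
CIF value = CFR price + insurance = 86803.34 + 411.23 = 87214.57
Import duty = 87214.57 × 11.6% = 10116.89
Buyer bears (A): 411.23 + 1267.06 + 423.20 + 1073.77 = 3175.26
Landed cost (A) = invoice 86803.34 + 3175.26 + duty 10116.89 = 100095.49
Supplier B (CIF):
The CIF price already equals the CIF value: 84797.60
Import duty = 84797.60 × 11.6% = 9836.52
Buyer bears (B): 1267.06 + 423.20 + 1073.77 = 2764.03
Landed cost (B) = invoice 84797.60 + 2764.03 + duty 9836.52 = 97398.15
Difference = |100095.49 − 97398.15| = 2697.34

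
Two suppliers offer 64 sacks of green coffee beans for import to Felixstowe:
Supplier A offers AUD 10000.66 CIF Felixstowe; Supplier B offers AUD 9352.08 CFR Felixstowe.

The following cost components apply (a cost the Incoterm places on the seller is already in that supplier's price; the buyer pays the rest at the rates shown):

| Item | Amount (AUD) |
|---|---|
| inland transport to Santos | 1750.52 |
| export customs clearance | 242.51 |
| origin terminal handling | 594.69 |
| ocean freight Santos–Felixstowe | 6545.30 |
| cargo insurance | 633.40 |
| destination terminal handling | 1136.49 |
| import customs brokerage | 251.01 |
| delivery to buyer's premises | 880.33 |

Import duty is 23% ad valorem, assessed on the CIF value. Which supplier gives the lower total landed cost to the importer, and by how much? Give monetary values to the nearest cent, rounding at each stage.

Supplier A (CIF):
The CIF price already equals the CIF value: 10000.66
Import duty = 10000.66 × 23% = 2300.15
Buyer bears (A): 1136.49 + 251.01 + 880.33 = 2267.83
Landed cost (A) = invoice 10000.66 + 2267.83 + duty 2300.15 = 14568.64
Supplier B (CFR):
CIF value = CFR price + insurance = 9352.08 + 633.40 = 9985.48
Import duty = 9985.48 × 23% = 2296.66
Buyer bears (B): 633.40 + 1136.49 + 251.01 + 880.33 = 2901.23
Landed cost (B) = invoice 9352.08 + 2901.23 + duty 2296.66 = 14549.97
Difference = |14568.64 − 14549.97| = 18.67

Supplier B is cheaper by AUD 18.67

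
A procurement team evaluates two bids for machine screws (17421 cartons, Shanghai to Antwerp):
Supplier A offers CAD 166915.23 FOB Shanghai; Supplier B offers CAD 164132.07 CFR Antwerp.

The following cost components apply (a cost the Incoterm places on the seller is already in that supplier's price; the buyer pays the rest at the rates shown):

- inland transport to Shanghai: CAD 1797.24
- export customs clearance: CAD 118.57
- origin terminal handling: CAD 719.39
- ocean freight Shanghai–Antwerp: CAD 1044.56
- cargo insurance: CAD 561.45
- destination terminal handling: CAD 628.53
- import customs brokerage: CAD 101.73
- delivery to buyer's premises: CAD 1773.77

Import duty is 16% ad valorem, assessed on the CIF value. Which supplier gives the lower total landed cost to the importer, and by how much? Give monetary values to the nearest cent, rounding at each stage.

Supplier A (FOB):
CIF value = FOB price + freight + insurance = 166915.23 + 1044.56 + 561.45 = 168521.24
Import duty = 168521.24 × 16% = 26963.40
Buyer bears (A): 1044.56 + 561.45 + 628.53 + 101.73 + 1773.77 = 4110.04
Landed cost (A) = invoice 166915.23 + 4110.04 + duty 26963.40 = 197988.67
Supplier B (CFR):
CIF value = CFR price + insurance = 164132.07 + 561.45 = 164693.52
Import duty = 164693.52 × 16% = 26350.96
Buyer bears (B): 561.45 + 628.53 + 101.73 + 1773.77 = 3065.48
Landed cost (B) = invoice 164132.07 + 3065.48 + duty 26350.96 = 193548.51
Difference = |197988.67 − 193548.51| = 4440.16

Supplier B is cheaper by CAD 4440.16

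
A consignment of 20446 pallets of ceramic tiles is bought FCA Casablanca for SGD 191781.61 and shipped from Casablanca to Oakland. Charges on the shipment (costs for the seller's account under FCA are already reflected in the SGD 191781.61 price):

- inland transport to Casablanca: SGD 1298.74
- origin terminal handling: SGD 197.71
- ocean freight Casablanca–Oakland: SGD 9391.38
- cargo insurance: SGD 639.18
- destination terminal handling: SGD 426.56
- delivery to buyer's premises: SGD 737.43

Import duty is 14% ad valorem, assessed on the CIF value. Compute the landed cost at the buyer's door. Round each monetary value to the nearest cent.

Total landed cost: SGD 231455.25

FCA: the seller delivers export-cleared goods to the carrier; the buyer bears costs from that point.
Already in the invoice (seller's account under FCA): inland to port — exclude.
CIF value = FCA price + origin terminal + freight + insurance = 191781.61 + 197.71 + 9391.38 + 639.18 = 202009.88
Import duty = 202009.88 × 14% = 28281.38
Buyer bears: origin terminal 197.71 + freight 9391.38 + insurance 639.18 + destination terminal 426.56 + delivery 737.43 + duty 28281.38 = 39673.64
Landed cost = invoice 191781.61 + 39673.64 = 231455.25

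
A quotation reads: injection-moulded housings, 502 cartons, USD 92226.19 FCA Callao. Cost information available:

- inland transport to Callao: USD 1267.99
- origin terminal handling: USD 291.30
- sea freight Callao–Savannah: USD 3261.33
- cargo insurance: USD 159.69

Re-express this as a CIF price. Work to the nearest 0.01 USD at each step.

Not relevant to the conversion: inland to port — on the seller under both FCA and CIF; already in the FCA price and stays in the CIF price.
From FCA to CIF, the seller additionally bears: origin terminal, freight, insurance.
CIF price = 92226.19 + 291.30 + 3261.33 + 159.69 = 95938.51

CIF price: USD 95938.51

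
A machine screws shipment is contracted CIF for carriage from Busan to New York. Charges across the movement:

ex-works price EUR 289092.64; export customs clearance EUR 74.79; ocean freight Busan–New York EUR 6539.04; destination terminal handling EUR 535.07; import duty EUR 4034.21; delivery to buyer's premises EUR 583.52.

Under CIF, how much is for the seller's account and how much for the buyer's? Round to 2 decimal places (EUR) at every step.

CIF: the seller pays costs through ocean freight and marine insurance to the destination port.
Seller's account: goods 289092.64 + export clearance 74.79 + freight 6539.04 = 295706.47
Buyer's account: destination terminal 535.07 + duty 4034.21 + delivery 583.52 = 5152.80

Seller: EUR 295706.47; buyer: EUR 5152.80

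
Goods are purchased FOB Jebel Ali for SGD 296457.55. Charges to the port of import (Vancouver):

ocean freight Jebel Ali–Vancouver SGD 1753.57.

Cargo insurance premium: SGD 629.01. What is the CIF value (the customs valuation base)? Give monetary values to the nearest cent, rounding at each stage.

CIF value: SGD 298840.13

CIF = FOB price + freight + insurance
CIF = 296457.55 + 1753.57 + 629.01 = 298840.13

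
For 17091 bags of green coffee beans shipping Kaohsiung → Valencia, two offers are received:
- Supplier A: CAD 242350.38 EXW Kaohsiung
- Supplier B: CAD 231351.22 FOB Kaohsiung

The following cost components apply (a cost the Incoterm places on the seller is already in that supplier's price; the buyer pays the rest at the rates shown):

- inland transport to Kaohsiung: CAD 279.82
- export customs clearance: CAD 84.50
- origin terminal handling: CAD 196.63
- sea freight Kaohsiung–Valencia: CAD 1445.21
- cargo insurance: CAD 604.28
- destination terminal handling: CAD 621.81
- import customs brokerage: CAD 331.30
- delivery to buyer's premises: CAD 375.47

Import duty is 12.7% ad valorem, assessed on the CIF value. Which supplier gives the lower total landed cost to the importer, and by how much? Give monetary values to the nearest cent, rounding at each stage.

Supplier A (EXW):
CIF value = EXW price + inland to port + export clearance + origin terminal + freight + insurance = 242350.38 + 279.82 + 84.50 + 196.63 + 1445.21 + 604.28 = 244960.82
Import duty = 244960.82 × 12.7% = 31110.02
Buyer bears (A): 279.82 + 84.50 + 196.63 + 1445.21 + 604.28 + 621.81 + 331.30 + 375.47 = 3939.02
Landed cost (A) = invoice 242350.38 + 3939.02 + duty 31110.02 = 277399.42
Supplier B (FOB):
CIF value = FOB price + freight + insurance = 231351.22 + 1445.21 + 604.28 = 233400.71
Import duty = 233400.71 × 12.7% = 29641.89
Buyer bears (B): 1445.21 + 604.28 + 621.81 + 331.30 + 375.47 = 3378.07
Landed cost (B) = invoice 231351.22 + 3378.07 + duty 29641.89 = 264371.18
Difference = |277399.42 − 264371.18| = 13028.24

Supplier B is cheaper by CAD 13028.24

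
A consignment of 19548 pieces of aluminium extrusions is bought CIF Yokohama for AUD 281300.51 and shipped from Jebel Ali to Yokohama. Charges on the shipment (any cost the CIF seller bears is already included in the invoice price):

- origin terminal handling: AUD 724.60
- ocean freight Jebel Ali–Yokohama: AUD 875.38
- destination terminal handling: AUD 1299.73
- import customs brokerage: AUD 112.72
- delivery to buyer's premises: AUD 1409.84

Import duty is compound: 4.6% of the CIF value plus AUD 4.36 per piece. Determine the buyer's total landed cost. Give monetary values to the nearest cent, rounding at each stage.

Total landed cost: AUD 382291.90

CIF: the seller pays costs through ocean freight and marine insurance to the destination port.
Already in the invoice (seller's account under CIF): origin terminal, freight — exclude.
The CIF price already equals the CIF value: 281300.51
Ad valorem component: 281300.51 × 4.6% = 12939.82
Specific component: 19548 × 4.36 = 85229.28
Import duty = 12939.82 + 85229.28 = 98169.10
Buyer bears: destination terminal 1299.73 + brokerage 112.72 + delivery 1409.84 + duty 98169.10 = 100991.39
Landed cost = invoice 281300.51 + 100991.39 = 382291.90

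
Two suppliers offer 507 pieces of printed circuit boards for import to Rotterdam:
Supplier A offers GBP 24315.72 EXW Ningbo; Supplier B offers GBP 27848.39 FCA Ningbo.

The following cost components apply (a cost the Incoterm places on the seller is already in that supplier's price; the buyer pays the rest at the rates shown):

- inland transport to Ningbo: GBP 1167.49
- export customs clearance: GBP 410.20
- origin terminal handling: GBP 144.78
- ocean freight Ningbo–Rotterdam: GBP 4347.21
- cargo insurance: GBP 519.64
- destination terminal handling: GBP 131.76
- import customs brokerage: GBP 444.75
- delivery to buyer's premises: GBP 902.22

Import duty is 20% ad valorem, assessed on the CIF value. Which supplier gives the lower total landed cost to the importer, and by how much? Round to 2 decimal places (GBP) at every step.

Supplier A (EXW):
CIF value = EXW price + inland to port + export clearance + origin terminal + freight + insurance = 24315.72 + 1167.49 + 410.20 + 144.78 + 4347.21 + 519.64 = 30905.04
Import duty = 30905.04 × 20% = 6181.01
Buyer bears (A): 1167.49 + 410.20 + 144.78 + 4347.21 + 519.64 + 131.76 + 444.75 + 902.22 = 8068.05
Landed cost (A) = invoice 24315.72 + 8068.05 + duty 6181.01 = 38564.78
Supplier B (FCA):
CIF value = FCA price + origin terminal + freight + insurance = 27848.39 + 144.78 + 4347.21 + 519.64 = 32860.02
Import duty = 32860.02 × 20% = 6572.00
Buyer bears (B): 144.78 + 4347.21 + 519.64 + 131.76 + 444.75 + 902.22 = 6490.36
Landed cost (B) = invoice 27848.39 + 6490.36 + duty 6572.00 = 40910.75
Difference = |38564.78 − 40910.75| = 2345.97

Supplier A is cheaper by GBP 2345.97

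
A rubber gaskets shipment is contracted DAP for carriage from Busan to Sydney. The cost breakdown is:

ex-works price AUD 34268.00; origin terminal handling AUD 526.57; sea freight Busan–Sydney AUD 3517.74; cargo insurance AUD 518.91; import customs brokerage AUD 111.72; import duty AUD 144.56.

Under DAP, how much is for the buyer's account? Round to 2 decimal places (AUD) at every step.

Buyer's account: AUD 256.28

DAP: the seller bears all costs to the named destination except import duty and clearance.
Seller's account: goods 34268.00 + origin terminal 526.57 + freight 3517.74 + insurance 518.91 = 38831.22
Buyer's account: brokerage 111.72 + duty 144.56 = 256.28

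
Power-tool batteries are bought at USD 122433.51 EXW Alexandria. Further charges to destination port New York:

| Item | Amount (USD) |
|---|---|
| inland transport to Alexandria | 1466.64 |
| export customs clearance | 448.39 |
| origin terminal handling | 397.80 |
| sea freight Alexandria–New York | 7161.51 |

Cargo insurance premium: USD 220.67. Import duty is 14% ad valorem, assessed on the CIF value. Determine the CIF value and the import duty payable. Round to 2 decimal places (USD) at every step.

CIF value: USD 132128.52; import duty: USD 18497.99

CIF = EXW price + pre-shipment costs + freight + insurance
CIF = 122433.51 + 1466.64 + 448.39 + 397.80 + 7161.51 + 220.67 = 132128.52
Import duty = 132128.52 × 14% = 18497.99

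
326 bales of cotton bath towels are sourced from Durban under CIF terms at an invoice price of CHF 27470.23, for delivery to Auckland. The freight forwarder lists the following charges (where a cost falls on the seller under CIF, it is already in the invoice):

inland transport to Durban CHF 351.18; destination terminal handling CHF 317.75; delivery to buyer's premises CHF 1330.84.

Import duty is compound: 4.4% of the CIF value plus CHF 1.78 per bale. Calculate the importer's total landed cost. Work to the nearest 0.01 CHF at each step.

Total landed cost: CHF 30907.79

CIF: the seller pays costs through ocean freight and marine insurance to the destination port.
Already in the invoice (seller's account under CIF): inland to port — exclude.
The CIF price already equals the CIF value: 27470.23
Ad valorem component: 27470.23 × 4.4% = 1208.69
Specific component: 326 × 1.78 = 580.28
Import duty = 1208.69 + 580.28 = 1788.97
Buyer bears: destination terminal 317.75 + delivery 1330.84 + duty 1788.97 = 3437.56
Landed cost = invoice 27470.23 + 3437.56 = 30907.79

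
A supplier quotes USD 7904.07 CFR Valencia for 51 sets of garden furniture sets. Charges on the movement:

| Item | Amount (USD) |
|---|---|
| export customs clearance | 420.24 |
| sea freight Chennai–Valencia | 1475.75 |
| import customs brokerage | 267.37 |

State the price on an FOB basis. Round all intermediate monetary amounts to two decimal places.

FOB price: USD 6428.32

Not relevant to the conversion: export clearance — on the seller under both CFR and FOB; already in the CFR price and stays in the FOB price. brokerage — on the buyer under both terms; not part of either seller's price.
From CFR to FOB, the seller no longer bears: freight.
FOB price = 7904.07 − 1475.75 = 6428.32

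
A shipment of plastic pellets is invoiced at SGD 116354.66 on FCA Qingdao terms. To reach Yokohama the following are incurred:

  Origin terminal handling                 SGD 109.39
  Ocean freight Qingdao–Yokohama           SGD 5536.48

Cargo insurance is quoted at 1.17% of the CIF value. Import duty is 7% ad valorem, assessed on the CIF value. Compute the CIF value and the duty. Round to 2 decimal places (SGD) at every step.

Let C be the CIF value. C = FCA price + pre-shipment costs + freight + 1.17% × C
C − 1.17% × C = 116354.66 + 109.39 + 5536.48
0.9883 × C = 122000.53
C = 122000.53 / 0.9883 = 123444.83
Insurance premium = 1.17% × 123444.83 = 1444.30
Import duty = 123444.83 × 7% = 8641.14

CIF value: SGD 123444.83; import duty: SGD 8641.14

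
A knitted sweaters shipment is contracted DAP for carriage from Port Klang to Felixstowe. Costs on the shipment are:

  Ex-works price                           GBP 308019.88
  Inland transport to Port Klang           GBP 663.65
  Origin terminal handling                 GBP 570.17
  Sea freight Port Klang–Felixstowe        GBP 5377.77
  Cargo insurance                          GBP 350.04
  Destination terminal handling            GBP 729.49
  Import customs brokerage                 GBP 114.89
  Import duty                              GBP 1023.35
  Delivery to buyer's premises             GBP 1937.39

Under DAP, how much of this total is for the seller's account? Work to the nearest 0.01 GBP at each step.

DAP: the seller bears all costs to the named destination except import duty and clearance.
Seller's account: goods 308019.88 + inland to port 663.65 + origin terminal 570.17 + freight 5377.77 + insurance 350.04 + destination terminal 729.49 + delivery 1937.39 = 317648.39
Buyer's account: brokerage 114.89 + duty 1023.35 = 1138.24

Seller's account: GBP 317648.39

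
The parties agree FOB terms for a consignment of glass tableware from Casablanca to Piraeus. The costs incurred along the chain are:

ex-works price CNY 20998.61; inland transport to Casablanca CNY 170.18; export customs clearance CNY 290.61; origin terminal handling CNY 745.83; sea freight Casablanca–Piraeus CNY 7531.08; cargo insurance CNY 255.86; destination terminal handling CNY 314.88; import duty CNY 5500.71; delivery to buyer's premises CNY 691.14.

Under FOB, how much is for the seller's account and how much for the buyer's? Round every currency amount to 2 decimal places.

FOB: the seller bears costs until goods are on board at the origin port; the buyer bears freight, insurance and all costs thereafter.
Seller's account: goods 20998.61 + inland to port 170.18 + export clearance 290.61 + origin terminal 745.83 = 22205.23
Buyer's account: freight 7531.08 + insurance 255.86 + destination terminal 314.88 + duty 5500.71 + delivery 691.14 = 14293.67

Seller: CNY 22205.23; buyer: CNY 14293.67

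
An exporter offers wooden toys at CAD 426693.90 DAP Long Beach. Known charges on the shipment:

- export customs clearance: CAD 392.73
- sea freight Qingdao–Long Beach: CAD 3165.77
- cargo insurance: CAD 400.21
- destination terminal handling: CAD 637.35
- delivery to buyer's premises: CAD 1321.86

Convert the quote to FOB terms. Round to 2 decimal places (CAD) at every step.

Not relevant to the conversion: export clearance — on the seller under both DAP and FOB; already in the DAP price and stays in the FOB price.
From DAP to FOB, the seller no longer bears: freight, insurance, destination terminal, delivery.
FOB price = 426693.90 − 3165.77 − 400.21 − 637.35 − 1321.86 = 421168.71

FOB price: CAD 421168.71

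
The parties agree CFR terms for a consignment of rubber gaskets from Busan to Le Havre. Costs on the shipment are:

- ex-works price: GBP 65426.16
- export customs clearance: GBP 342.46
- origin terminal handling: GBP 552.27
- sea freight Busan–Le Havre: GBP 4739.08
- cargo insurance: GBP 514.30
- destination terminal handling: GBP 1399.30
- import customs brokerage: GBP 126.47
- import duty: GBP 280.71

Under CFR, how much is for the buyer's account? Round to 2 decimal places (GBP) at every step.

Buyer's account: GBP 2320.78

CFR: the seller pays costs through ocean freight to the destination port, but not insurance.
Seller's account: goods 65426.16 + export clearance 342.46 + origin terminal 552.27 + freight 4739.08 = 71059.97
Buyer's account: insurance 514.30 + destination terminal 1399.30 + brokerage 126.47 + duty 280.71 = 2320.78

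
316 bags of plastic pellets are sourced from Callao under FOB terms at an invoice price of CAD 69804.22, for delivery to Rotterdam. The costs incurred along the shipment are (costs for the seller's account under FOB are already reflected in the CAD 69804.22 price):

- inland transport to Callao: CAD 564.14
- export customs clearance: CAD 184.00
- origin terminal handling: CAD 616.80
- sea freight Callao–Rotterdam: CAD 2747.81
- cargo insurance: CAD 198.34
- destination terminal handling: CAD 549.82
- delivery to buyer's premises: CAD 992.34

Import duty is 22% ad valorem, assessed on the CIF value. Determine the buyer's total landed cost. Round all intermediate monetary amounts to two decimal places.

FOB: the seller bears costs until goods are on board at the origin port; the buyer bears freight, insurance and all costs thereafter.
Already in the invoice (seller's account under FOB): inland to port, export clearance, origin terminal — exclude.
CIF value = FOB price + freight + insurance = 69804.22 + 2747.81 + 198.34 = 72750.37
Import duty = 72750.37 × 22% = 16005.08
Buyer bears: freight 2747.81 + insurance 198.34 + destination terminal 549.82 + delivery 992.34 + duty 16005.08 = 20493.39
Landed cost = invoice 69804.22 + 20493.39 = 90297.61

Total landed cost: CAD 90297.61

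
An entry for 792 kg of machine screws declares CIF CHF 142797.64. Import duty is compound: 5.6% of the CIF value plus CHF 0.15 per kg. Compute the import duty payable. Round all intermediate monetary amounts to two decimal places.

Import duty: CHF 8115.47

Ad valorem component: 142797.64 × 5.6% = 7996.67
Specific component: 792 × 0.15 = 118.80
Import duty = 7996.67 + 118.80 = 8115.47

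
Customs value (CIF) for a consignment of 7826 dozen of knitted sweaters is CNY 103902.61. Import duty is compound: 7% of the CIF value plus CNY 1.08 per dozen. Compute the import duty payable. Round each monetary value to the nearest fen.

Import duty: CNY 15725.26

Ad valorem component: 103902.61 × 7% = 7273.18
Specific component: 7826 × 1.08 = 8452.08
Import duty = 7273.18 + 8452.08 = 15725.26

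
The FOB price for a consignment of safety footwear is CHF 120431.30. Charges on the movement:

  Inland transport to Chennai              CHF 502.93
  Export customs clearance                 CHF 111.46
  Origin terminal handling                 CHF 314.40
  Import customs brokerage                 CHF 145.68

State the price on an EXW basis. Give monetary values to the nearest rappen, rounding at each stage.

Not relevant to the conversion: brokerage — on the buyer under both terms; not part of either seller's price.
From FOB to EXW, the seller no longer bears: inland to port, export clearance, origin terminal.
EXW price = 120431.30 − 502.93 − 111.46 − 314.40 = 119502.51

EXW price: CHF 119502.51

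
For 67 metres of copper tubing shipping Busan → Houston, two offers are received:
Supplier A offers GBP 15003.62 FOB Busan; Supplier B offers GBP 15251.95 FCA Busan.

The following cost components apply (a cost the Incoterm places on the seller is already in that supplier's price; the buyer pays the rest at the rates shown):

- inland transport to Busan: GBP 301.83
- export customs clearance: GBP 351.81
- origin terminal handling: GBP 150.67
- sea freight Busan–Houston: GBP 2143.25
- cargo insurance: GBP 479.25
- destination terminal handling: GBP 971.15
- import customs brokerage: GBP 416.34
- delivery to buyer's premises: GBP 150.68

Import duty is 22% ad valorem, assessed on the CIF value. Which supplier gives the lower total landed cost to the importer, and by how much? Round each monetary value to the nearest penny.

Supplier A is cheaper by GBP 486.78

Supplier A (FOB):
CIF value = FOB price + freight + insurance = 15003.62 + 2143.25 + 479.25 = 17626.12
Import duty = 17626.12 × 22% = 3877.75
Buyer bears (A): 2143.25 + 479.25 + 971.15 + 416.34 + 150.68 = 4160.67
Landed cost (A) = invoice 15003.62 + 4160.67 + duty 3877.75 = 23042.04
Supplier B (FCA):
CIF value = FCA price + origin terminal + freight + insurance = 15251.95 + 150.67 + 2143.25 + 479.25 = 18025.12
Import duty = 18025.12 × 22% = 3965.53
Buyer bears (B): 150.67 + 2143.25 + 479.25 + 971.15 + 416.34 + 150.68 = 4311.34
Landed cost (B) = invoice 15251.95 + 4311.34 + duty 3965.53 = 23528.82
Difference = |23042.04 − 23528.82| = 486.78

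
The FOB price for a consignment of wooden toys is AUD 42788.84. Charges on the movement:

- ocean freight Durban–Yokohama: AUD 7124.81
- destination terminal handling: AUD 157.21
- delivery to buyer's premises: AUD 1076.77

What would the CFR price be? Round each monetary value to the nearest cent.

CFR price: AUD 49913.65

Not relevant to the conversion: delivery, destination terminal — on the buyer under both terms; not part of either seller's price.
From FOB to CFR, the seller additionally bears: freight.
CFR price = 42788.84 + 7124.81 = 49913.65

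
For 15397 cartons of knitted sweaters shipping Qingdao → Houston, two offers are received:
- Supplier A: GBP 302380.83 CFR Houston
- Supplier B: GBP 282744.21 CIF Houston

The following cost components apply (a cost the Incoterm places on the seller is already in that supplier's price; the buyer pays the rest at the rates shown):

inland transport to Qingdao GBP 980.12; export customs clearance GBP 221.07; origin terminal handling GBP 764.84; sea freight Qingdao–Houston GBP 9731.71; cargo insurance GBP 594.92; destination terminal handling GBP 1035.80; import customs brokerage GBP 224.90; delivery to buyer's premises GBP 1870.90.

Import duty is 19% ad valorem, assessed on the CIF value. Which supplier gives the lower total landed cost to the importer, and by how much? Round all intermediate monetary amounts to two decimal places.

Supplier B is cheaper by GBP 24075.53

Supplier A (CFR):
CIF value = CFR price + insurance = 302380.83 + 594.92 = 302975.75
Import duty = 302975.75 × 19% = 57565.39
Buyer bears (A): 594.92 + 1035.80 + 224.90 + 1870.90 = 3726.52
Landed cost (A) = invoice 302380.83 + 3726.52 + duty 57565.39 = 363672.74
Supplier B (CIF):
The CIF price already equals the CIF value: 282744.21
Import duty = 282744.21 × 19% = 53721.40
Buyer bears (B): 1035.80 + 224.90 + 1870.90 = 3131.60
Landed cost (B) = invoice 282744.21 + 3131.60 + duty 53721.40 = 339597.21
Difference = |363672.74 − 339597.21| = 24075.53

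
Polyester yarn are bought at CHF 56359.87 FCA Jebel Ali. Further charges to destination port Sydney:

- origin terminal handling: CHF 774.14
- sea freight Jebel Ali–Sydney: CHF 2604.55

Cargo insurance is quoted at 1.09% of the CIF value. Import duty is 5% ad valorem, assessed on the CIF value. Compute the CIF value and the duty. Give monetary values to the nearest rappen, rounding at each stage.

CIF value: CHF 60396.89; import duty: CHF 3019.84

Let C be the CIF value. C = FCA price + pre-shipment costs + freight + 1.09% × C
C − 1.09% × C = 56359.87 + 774.14 + 2604.55
0.9891 × C = 59738.56
C = 59738.56 / 0.9891 = 60396.89
Insurance premium = 1.09% × 60396.89 = 658.33
Import duty = 60396.89 × 5% = 3019.84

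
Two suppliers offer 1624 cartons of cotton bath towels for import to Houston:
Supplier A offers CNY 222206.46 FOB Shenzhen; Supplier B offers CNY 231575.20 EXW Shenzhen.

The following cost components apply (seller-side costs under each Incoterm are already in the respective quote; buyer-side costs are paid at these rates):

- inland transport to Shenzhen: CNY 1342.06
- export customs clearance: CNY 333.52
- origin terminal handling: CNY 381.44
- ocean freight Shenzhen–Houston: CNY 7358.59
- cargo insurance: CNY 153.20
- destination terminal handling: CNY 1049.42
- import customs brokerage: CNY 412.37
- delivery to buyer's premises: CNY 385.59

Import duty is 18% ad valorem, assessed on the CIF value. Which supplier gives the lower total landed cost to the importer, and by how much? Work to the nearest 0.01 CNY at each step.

Supplier A is cheaper by CNY 13482.39

Supplier A (FOB):
CIF value = FOB price + freight + insurance = 222206.46 + 7358.59 + 153.20 = 229718.25
Import duty = 229718.25 × 18% = 41349.29
Buyer bears (A): 7358.59 + 153.20 + 1049.42 + 412.37 + 385.59 = 9359.17
Landed cost (A) = invoice 222206.46 + 9359.17 + duty 41349.29 = 272914.92
Supplier B (EXW):
CIF value = EXW price + inland to port + export clearance + origin terminal + freight + insurance = 231575.20 + 1342.06 + 333.52 + 381.44 + 7358.59 + 153.20 = 241144.01
Import duty = 241144.01 × 18% = 43405.92
Buyer bears (B): 1342.06 + 333.52 + 381.44 + 7358.59 + 153.20 + 1049.42 + 412.37 + 385.59 = 11416.19
Landed cost (B) = invoice 231575.20 + 11416.19 + duty 43405.92 = 286397.31
Difference = |272914.92 − 286397.31| = 13482.39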